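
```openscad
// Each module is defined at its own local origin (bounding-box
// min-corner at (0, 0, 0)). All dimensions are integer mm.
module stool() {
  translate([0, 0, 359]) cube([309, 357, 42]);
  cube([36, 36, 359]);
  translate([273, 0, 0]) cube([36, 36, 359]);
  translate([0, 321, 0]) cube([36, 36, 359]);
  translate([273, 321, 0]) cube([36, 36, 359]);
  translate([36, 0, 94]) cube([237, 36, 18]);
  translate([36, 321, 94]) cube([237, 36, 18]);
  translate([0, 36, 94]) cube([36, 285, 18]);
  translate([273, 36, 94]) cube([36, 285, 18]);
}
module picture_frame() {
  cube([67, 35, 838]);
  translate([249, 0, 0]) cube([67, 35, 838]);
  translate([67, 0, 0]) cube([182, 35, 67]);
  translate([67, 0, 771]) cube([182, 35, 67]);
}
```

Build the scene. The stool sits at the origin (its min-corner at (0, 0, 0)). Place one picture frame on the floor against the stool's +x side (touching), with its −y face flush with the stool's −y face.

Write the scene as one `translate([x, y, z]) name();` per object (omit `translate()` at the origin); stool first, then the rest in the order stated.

stool();
translate([309, 0, 0]) picture_frame();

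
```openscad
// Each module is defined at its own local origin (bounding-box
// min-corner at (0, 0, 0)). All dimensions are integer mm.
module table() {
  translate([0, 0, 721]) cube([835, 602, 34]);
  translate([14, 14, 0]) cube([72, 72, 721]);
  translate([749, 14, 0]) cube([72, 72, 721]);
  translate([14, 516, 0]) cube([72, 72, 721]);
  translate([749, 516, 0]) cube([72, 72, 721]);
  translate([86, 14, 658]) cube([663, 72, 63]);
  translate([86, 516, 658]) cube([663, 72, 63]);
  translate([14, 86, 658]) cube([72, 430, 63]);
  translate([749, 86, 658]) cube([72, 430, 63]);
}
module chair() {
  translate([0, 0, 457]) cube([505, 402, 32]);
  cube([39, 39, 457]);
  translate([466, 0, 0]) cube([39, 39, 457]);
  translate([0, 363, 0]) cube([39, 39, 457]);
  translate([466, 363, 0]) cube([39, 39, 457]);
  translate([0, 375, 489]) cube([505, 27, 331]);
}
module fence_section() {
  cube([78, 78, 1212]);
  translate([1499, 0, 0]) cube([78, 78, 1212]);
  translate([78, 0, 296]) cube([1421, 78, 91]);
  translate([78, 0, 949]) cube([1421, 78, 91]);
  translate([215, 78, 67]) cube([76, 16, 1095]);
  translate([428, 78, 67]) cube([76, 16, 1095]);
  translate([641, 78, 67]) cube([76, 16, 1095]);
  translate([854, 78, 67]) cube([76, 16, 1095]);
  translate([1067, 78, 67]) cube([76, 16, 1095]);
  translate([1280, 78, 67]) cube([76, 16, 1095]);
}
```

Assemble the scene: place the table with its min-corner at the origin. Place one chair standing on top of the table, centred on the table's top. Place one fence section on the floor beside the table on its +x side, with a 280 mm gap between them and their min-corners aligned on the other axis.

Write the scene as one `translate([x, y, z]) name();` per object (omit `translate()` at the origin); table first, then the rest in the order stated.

table();
translate([165, 100, 755]) chair();
translate([1115, 0, 0]) fence_section();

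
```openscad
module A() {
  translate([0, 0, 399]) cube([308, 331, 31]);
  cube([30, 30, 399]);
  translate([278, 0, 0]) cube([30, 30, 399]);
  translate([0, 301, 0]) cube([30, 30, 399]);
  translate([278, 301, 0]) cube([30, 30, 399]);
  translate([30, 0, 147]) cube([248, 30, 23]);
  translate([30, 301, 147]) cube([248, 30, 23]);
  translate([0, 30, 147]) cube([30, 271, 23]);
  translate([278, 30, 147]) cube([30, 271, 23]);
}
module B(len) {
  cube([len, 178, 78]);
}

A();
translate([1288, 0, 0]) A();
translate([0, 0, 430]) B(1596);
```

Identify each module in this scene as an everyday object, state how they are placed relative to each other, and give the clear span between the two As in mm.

A is a stool. B is a beam. A beam spans the tops of two stools. The clear span between the two stools is 980 mm.

Second stool starts at x = 1288; first ends at x = 308; clear span = 1288 − 308 = 980 mm.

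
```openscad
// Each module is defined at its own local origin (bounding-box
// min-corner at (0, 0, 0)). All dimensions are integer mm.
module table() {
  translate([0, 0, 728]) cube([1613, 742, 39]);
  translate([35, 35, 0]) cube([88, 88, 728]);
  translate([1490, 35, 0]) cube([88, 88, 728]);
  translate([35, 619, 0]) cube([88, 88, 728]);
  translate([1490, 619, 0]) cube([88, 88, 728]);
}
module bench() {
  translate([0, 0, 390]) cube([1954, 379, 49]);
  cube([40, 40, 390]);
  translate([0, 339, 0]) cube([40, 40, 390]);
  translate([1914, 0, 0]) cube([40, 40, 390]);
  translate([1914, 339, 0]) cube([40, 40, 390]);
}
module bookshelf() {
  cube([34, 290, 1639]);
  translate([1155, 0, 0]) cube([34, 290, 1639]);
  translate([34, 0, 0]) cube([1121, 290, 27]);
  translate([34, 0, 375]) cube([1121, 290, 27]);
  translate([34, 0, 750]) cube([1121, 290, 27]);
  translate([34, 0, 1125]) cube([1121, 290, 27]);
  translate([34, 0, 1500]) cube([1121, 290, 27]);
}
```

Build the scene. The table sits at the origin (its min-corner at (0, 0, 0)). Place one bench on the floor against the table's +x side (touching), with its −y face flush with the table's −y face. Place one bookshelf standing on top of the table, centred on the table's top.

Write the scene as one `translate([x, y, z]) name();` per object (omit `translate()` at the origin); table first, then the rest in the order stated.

table();
translate([1613, 0, 0]) bench();
translate([212, 226, 767]) bookshelf();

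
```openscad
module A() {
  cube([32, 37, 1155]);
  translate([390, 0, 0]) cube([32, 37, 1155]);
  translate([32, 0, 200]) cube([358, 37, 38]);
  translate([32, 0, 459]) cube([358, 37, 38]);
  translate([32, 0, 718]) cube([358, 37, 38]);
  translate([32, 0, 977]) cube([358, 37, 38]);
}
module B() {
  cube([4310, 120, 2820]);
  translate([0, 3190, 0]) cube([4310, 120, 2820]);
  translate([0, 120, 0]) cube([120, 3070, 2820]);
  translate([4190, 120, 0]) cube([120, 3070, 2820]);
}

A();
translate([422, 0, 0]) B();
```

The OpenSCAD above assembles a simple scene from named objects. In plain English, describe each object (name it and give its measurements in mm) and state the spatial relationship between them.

A is a wooden ladder with two side rails of 32×37 mm section and 1155 mm height, set 422 mm apart overall. Between them run 4 rectangular rungs (37 mm deep, 38 mm thick), front faces flush with the rails' −y face. The bottom of the first rung is 200 mm above the floor and each subsequent rung is 259 mm higher than the one below.

B is the wall frame of a small rectangular building: four walls, each 2820 mm tall and 120 mm thick, enclosing a footprint 4310 mm (x) by 3310 mm (y) outside-to-outside, with no floor or roof. The front and back walls (the −y and +y sides) span the full width; the two side walls fit between them.

The house frame is against the ladder's +x side, with their −y faces flush.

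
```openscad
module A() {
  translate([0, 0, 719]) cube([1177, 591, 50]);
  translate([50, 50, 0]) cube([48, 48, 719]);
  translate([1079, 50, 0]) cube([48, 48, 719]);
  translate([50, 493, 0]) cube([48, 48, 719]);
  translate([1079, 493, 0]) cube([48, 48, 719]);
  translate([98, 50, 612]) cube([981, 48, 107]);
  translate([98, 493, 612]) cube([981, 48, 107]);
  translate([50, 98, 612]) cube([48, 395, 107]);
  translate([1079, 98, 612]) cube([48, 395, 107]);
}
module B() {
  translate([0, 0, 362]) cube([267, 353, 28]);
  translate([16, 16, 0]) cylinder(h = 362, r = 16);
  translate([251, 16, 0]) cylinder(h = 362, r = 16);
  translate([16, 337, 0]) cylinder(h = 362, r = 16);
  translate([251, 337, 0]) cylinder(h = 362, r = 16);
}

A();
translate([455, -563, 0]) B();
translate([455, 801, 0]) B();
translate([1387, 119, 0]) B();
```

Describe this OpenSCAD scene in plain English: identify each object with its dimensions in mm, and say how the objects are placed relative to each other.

A is a table with a 1177×591 mm rectangular top, 50 mm thick, top surface at z = 769 mm, supported by four 48×48 mm square legs, each inset 50 mm from the nearest pair of top edges, running from the floor. Four apron rails, 48 mm thick and 107 mm tall, run between adjacent legs with their top edges flush with the underside of the top and their outer faces flush with the legs' outer faces.

B is a four-legged stool. The seat is 267×353 mm, 28 mm thick, top at z = 390 mm. It stands on four round legs, each 32 mm in diameter, from z = 0 to the seat underside, each leg's axis is inset half a diameter from the nearest pair of seat edges (so the leg's bounding box is flush with the corner).

Three stools sit around the table at the −y, +y, +x sides.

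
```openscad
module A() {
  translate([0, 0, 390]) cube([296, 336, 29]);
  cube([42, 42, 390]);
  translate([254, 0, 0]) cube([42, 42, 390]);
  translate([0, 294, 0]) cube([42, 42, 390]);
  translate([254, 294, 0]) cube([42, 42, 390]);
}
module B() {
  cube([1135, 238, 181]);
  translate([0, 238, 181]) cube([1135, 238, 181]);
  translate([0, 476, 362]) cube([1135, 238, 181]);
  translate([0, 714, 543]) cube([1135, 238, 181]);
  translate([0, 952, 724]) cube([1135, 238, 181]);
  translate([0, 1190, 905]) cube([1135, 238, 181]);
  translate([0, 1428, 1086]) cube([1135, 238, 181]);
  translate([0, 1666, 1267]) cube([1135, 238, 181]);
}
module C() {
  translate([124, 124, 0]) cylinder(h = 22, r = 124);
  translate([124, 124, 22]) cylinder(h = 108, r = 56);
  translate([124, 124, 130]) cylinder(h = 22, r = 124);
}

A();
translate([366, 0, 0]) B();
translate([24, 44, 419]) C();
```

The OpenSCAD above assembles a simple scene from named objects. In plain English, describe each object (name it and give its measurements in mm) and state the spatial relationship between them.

A is a simple wooden stool: a rectangular seat 296 mm (x) by 336 mm (y), 29 mm thick, top face at z = 419 mm, on four square legs, each 42×42 mm in cross-section. The legs rest on z = 0, each flush with a corner of the seat.

B is a straight staircase of 8 solid steps. Each step is 1135 mm wide (x), 238 mm deep (y, the going) and 181 mm tall (the rise). The first step rests on the floor; each subsequent step sits one going further in +y and one rise higher in +z, directly behind and above the previous step with no overlap.

C is a spool: two coaxial disc flanges of radius 124 mm and thickness 22 mm, joined by a core cylinder of radius 56 mm and height 108 mm. The lower flange rests on z = 0 and the three cylinders share a vertical axis.

The staircase is on the floor beside the stool on its +x side. The spool is on top of the stool, centred.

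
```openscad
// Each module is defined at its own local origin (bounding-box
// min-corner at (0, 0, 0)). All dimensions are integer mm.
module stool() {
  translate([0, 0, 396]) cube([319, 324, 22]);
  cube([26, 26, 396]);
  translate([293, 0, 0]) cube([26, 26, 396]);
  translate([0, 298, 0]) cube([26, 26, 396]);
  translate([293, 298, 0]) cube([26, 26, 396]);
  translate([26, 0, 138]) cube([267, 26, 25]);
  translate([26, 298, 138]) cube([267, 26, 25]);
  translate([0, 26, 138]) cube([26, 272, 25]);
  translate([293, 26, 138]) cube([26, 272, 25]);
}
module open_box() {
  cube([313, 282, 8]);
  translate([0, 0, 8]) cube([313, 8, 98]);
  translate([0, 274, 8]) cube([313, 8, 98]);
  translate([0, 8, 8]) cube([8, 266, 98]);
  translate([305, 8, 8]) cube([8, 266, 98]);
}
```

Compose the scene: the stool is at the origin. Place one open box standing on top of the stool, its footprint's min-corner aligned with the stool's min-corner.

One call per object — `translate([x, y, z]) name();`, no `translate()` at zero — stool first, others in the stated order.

stool();
translate([0, 0, 418]) open_box();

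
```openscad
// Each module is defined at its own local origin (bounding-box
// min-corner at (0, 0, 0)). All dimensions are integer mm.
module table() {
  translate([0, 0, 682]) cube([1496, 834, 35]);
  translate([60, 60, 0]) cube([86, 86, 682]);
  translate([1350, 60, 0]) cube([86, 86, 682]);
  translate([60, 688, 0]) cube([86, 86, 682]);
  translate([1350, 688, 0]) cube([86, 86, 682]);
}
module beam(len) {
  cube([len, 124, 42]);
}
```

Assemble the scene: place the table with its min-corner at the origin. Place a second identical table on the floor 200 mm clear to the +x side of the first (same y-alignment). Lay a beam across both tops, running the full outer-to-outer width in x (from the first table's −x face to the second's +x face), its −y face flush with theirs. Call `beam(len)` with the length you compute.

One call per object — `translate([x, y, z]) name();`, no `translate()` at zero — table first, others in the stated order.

table();
translate([1696, 0, 0]) table();
translate([0, 0, 717]) beam(3192);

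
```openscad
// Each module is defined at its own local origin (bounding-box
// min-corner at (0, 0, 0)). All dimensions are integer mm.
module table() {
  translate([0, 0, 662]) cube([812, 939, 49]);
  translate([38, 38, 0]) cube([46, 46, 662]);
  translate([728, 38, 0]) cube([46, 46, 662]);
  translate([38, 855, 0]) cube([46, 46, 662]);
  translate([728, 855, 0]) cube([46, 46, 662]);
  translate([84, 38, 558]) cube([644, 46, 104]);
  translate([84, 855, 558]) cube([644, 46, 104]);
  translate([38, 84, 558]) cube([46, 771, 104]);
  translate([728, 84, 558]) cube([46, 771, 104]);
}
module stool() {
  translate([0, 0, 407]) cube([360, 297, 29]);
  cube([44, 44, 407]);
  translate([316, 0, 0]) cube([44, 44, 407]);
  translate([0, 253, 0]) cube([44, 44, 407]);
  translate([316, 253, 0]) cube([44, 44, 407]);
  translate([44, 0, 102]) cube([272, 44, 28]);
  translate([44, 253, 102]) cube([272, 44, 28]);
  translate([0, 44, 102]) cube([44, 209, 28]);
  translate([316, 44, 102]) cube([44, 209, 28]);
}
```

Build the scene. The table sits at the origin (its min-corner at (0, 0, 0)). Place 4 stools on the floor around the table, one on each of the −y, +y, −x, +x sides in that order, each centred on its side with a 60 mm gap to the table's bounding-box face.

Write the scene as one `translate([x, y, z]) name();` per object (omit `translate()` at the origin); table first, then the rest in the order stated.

table();
translate([226, -357, 0]) stool();
translate([226, 999, 0]) stool();
translate([-420, 321, 0]) stool();
translate([872, 321, 0]) stool();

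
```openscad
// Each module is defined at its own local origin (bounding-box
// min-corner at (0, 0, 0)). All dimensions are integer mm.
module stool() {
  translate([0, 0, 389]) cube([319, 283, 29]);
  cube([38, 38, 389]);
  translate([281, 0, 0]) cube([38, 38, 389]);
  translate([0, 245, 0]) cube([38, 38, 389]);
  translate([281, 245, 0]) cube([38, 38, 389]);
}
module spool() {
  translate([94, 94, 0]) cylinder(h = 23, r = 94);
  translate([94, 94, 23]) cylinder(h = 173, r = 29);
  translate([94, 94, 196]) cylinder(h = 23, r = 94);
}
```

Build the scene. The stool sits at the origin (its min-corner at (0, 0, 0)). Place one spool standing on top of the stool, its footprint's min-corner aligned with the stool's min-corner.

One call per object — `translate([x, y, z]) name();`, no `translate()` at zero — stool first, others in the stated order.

stool();
translate([0, 0, 418]) spool();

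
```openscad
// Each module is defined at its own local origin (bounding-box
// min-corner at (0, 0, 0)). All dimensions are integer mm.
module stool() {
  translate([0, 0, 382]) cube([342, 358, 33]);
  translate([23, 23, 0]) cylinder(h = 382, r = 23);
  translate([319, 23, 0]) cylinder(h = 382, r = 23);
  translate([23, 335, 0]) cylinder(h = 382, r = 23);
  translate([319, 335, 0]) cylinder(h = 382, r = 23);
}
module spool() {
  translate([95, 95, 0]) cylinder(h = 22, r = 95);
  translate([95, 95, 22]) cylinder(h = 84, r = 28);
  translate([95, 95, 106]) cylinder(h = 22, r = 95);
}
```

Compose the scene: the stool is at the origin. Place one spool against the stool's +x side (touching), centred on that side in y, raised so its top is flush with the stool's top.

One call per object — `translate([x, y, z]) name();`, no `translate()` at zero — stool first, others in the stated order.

stool();
translate([342, 84, 287]) spool();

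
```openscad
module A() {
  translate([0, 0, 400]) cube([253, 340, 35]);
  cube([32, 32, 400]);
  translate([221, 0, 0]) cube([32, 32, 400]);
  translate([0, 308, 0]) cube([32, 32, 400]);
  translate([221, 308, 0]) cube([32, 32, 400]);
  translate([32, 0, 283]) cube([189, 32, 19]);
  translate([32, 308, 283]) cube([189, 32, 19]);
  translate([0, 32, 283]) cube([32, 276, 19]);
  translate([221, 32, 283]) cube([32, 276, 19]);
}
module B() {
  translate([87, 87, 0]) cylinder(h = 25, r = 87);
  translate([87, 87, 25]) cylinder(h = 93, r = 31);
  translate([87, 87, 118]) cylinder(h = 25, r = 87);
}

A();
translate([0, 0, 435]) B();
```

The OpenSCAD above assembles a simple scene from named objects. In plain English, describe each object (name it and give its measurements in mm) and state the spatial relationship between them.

A is a four-legged stool. The seat is 253×340 mm, 35 mm thick, top at z = 435 mm. It stands on four square legs, each 32×32 mm in cross-section, from z = 0 to the seat underside, each flush with a corner of the seat. Four stretchers, 32 mm wide and 19 mm tall, connect adjacent legs with their undersides at z = 283 mm, each running between the inner faces of the legs it joins and aligned with the legs' outer faces on the other axis.

B is a spool: two coaxial disc flanges of radius 87 mm and thickness 25 mm, joined by a core cylinder of radius 31 mm and height 93 mm. The lower flange rests on z = 0 and the three cylinders share a vertical axis.

The spool is on top of the stool.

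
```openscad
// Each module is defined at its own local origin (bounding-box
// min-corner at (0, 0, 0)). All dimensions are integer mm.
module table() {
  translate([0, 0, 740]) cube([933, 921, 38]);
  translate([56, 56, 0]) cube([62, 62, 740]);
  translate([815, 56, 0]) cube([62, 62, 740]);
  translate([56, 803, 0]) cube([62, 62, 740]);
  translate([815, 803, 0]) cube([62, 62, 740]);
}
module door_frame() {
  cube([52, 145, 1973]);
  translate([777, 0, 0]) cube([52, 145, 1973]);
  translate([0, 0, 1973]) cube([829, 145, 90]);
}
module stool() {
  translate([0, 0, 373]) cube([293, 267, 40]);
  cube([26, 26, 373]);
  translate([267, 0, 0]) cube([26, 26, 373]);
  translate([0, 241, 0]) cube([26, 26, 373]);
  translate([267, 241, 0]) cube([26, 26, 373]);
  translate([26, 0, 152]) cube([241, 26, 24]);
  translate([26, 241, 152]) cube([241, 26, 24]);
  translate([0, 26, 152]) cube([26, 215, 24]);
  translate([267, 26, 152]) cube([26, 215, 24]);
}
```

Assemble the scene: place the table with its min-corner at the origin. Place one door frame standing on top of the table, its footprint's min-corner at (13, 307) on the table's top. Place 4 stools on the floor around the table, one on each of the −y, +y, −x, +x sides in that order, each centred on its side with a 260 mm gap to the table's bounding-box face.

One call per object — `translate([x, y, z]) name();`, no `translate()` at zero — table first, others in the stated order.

table();
translate([13, 307, 778]) door_frame();
translate([320, -527, 0]) stool();
translate([320, 1181, 0]) stool();
translate([-553, 327, 0]) stool();
translate([1193, 327, 0]) stool();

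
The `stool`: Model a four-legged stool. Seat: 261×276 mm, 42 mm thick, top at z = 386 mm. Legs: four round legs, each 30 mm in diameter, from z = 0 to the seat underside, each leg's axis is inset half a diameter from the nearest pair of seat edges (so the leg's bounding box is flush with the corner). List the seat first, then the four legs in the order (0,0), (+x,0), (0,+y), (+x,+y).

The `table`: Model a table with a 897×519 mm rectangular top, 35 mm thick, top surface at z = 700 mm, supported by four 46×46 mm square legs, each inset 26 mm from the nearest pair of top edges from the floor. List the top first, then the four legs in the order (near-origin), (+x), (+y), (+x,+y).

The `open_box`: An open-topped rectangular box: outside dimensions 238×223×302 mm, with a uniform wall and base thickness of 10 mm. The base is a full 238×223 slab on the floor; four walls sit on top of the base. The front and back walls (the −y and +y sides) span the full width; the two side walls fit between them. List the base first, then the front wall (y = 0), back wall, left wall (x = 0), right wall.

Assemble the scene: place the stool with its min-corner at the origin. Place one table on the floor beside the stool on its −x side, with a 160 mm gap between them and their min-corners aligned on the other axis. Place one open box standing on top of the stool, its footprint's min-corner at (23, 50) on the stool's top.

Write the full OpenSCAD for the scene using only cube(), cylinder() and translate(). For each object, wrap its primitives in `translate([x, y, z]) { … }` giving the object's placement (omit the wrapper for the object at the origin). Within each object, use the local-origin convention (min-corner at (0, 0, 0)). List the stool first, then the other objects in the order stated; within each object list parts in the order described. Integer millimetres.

translate([0, 0, 344]) cube([261, 276, 42]);
translate([15, 15, 0]) cylinder(h = 344, r = 15);
translate([246, 15, 0]) cylinder(h = 344, r = 15);
translate([15, 261, 0]) cylinder(h = 344, r = 15);
translate([246, 261, 0]) cylinder(h = 344, r = 15);
translate([-1057, 0, 0]) {
  translate([0, 0, 665]) cube([897, 519, 35]);
  translate([26, 26, 0]) cube([46, 46, 665]);
  translate([825, 26, 0]) cube([46, 46, 665]);
  translate([26, 447, 0]) cube([46, 46, 665]);
  translate([825, 447, 0]) cube([46, 46, 665]);
}
translate([23, 50, 386]) {
  cube([238, 223, 10]);
  translate([0, 0, 10]) cube([238, 10, 292]);
  translate([0, 213, 10]) cube([238, 10, 292]);
  translate([0, 10, 10]) cube([10, 203, 292]);
  translate([228, 10, 10]) cube([10, 203, 292]);
}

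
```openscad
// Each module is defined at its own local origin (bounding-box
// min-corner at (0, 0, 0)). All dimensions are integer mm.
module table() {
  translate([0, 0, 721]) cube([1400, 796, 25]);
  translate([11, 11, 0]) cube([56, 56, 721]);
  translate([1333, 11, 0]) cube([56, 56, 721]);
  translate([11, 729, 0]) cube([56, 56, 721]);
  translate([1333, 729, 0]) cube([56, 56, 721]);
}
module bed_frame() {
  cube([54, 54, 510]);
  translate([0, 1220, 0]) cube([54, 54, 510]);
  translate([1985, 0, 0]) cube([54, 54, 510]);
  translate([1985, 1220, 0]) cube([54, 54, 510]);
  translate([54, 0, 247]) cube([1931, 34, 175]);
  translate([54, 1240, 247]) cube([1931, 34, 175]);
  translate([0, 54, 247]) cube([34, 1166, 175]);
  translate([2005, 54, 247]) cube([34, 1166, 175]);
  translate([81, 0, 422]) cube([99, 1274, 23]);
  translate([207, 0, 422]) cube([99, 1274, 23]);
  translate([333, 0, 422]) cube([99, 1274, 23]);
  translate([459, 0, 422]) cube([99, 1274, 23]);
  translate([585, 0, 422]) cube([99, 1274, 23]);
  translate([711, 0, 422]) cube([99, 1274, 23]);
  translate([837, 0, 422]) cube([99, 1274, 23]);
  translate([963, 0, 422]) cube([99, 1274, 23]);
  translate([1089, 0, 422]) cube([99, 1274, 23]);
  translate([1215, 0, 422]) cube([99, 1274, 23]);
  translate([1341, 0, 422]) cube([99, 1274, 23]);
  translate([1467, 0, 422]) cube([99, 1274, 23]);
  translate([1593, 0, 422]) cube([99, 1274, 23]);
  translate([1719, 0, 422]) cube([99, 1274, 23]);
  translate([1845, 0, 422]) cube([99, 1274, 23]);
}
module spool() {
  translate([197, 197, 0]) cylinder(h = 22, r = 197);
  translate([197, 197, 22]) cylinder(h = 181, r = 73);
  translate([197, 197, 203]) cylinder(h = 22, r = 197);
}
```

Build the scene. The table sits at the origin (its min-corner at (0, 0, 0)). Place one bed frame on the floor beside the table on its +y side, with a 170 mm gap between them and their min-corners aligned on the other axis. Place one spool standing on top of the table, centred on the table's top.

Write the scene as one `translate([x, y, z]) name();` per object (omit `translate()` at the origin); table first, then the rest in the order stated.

table();
translate([0, 966, 0]) bed_frame();
translate([503, 201, 746]) spool();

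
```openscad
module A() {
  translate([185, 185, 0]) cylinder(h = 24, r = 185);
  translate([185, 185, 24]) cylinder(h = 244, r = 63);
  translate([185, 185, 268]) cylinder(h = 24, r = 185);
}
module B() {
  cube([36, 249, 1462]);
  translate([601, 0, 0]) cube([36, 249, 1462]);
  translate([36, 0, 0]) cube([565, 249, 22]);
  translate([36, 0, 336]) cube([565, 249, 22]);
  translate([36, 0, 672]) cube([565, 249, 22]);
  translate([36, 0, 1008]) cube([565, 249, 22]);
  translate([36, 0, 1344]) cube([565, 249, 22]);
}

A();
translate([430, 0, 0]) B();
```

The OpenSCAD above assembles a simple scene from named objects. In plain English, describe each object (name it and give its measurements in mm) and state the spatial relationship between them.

A is a spool: two coaxial disc flanges of radius 185 mm and thickness 24 mm, joined by a core cylinder of radius 63 mm and height 244 mm. The lower flange rests on z = 0 and the three cylinders share a vertical axis.

B is a bookshelf 637 mm wide overall, 249 mm deep and 1462 mm tall. The two sides are 36 mm thick vertical panels. 5 horizontal shelves of 22 mm thickness span between the inner faces of the sides; the lowest shelf sits on the floor and shelves are stacked with a clear vertical gap of 314 mm between each pair.

The bookshelf is on the floor beside the spool on its +x side.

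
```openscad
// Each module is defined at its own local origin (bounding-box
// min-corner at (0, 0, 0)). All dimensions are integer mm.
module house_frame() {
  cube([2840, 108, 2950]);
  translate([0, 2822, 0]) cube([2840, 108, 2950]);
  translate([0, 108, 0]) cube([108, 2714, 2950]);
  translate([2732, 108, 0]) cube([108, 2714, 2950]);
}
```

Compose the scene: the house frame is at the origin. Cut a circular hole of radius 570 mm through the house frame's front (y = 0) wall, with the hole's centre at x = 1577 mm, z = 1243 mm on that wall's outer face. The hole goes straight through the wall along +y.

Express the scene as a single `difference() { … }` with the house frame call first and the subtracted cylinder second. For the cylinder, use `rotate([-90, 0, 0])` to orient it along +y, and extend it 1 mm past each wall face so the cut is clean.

difference() {
  house_frame();
  translate([1577, -1, 1243]) rotate([-90, 0, 0]) cylinder(h = 110, r = 570);
}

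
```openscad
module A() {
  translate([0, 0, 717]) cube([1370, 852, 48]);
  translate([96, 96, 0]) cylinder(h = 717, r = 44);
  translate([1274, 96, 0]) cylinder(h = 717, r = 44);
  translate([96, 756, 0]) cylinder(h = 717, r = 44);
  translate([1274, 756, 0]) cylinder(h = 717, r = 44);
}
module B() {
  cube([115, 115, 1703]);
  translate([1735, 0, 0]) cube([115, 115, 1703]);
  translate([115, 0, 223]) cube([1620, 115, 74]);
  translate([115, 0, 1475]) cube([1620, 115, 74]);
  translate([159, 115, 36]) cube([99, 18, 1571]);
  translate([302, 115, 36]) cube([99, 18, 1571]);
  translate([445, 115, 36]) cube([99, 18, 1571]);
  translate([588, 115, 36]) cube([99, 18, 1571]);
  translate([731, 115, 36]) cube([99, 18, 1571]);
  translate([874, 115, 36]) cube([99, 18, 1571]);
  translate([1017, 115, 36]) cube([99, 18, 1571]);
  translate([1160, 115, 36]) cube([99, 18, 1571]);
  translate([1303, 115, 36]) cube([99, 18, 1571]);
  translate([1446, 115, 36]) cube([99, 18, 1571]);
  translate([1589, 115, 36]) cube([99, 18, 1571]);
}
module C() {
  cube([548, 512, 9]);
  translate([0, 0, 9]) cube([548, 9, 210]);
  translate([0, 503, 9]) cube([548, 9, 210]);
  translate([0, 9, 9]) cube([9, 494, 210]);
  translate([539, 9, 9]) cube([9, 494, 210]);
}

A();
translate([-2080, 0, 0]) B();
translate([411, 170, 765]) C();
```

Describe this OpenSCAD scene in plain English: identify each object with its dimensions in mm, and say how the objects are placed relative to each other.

A is a rectangular dining table. The top is 1370×852×48 mm with its upper surface at z = 765 mm. It stands on four round legs of 88 mm diameter, each leg's bounding box inset 52 mm from the nearest pair of top edges, running from the floor to the underside of the top.

B is a fence section. Two 115×115 mm posts, 1703 mm tall, stand on the floor with a clear span of 1620 mm between their inner faces. Two horizontal rails of 115×74 mm section span the gap between the posts with their undersides at z = 223 mm and z = 1475 mm, flush with the posts' −y face. 11 pickets, each 99 mm wide, 18 mm thick and 1571 mm tall, are fixed to the +y face of the rails with their bottoms at z = 36 mm, evenly spaced across the span with equal gaps (rounded down to the nearest mm) at the −x end and between each pair — any rounding remainder accumulates at the +x end.

C is an open storage box with external size 548×512×219 mm and wall thickness 9 mm (the base is also 9 mm thick). The base covers the whole footprint; the four walls stand on the base, with the y-facing walls full-width and the x-facing walls fitting between their inner faces.

The fence section is on the floor beside the table on its −x side. The open box is on top of the table, centred.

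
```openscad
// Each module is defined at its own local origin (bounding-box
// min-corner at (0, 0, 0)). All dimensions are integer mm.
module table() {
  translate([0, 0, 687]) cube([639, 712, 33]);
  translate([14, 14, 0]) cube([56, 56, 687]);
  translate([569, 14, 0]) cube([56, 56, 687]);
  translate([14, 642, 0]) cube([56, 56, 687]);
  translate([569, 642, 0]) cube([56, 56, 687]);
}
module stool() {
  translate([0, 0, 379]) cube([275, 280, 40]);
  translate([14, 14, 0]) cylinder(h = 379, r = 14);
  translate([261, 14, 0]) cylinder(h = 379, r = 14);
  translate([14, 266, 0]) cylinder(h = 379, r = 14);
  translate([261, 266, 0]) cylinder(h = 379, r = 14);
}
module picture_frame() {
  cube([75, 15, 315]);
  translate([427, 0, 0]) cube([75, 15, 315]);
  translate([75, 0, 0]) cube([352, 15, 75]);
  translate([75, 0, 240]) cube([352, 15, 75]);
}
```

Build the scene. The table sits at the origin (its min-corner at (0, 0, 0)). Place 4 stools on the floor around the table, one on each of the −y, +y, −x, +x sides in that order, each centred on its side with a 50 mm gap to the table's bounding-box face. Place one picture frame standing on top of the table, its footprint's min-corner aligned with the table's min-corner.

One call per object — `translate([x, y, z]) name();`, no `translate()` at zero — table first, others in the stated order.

table();
translate([182, -330, 0]) stool();
translate([182, 762, 0]) stool();
translate([-325, 216, 0]) stool();
translate([689, 216, 0]) stool();
translate([0, 0, 720]) picture_frame();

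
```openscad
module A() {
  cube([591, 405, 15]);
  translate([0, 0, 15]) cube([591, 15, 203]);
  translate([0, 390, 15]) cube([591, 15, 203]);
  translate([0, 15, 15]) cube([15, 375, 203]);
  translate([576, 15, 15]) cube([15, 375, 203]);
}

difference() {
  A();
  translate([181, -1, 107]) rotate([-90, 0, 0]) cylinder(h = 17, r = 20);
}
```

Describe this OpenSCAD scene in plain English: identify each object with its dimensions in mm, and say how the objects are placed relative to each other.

A is an open storage box with external size 591×405×218 mm and wall thickness 15 mm (the base is also 15 mm thick). The base covers the whole footprint; the four walls stand on the base, with the y-facing walls full-width and the x-facing walls fitting between their inner faces.

The open box has a circular hole of radius 20 mm through its front wall, centred at (x = 181, z = 107).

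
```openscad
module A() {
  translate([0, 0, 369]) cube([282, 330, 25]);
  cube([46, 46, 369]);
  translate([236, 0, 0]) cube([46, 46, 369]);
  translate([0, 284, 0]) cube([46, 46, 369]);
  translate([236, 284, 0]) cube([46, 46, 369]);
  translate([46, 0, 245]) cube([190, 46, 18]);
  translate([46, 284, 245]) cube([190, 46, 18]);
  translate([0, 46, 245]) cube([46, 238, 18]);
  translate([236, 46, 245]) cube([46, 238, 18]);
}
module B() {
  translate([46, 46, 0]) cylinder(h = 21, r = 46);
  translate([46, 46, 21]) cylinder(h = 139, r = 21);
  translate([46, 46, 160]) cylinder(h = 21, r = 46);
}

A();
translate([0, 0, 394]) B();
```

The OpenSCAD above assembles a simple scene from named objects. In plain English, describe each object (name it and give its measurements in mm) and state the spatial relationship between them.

A is a four-legged stool. The seat is 282×330 mm, 25 mm thick, top at z = 394 mm. It stands on four square legs, each 46×46 mm in cross-section, from z = 0 to the seat underside, each flush with a corner of the seat. Four stretchers, 46 mm wide and 18 mm tall, connect adjacent legs with their undersides at z = 245 mm, each running between the inner faces of the legs it joins and aligned with the legs' outer faces on the other axis.

B is a spool: two coaxial disc flanges of radius 46 mm and thickness 21 mm, joined by a core cylinder of radius 21 mm and height 139 mm. The lower flange rests on z = 0 and the three cylinders share a vertical axis.

The spool is on top of the stool.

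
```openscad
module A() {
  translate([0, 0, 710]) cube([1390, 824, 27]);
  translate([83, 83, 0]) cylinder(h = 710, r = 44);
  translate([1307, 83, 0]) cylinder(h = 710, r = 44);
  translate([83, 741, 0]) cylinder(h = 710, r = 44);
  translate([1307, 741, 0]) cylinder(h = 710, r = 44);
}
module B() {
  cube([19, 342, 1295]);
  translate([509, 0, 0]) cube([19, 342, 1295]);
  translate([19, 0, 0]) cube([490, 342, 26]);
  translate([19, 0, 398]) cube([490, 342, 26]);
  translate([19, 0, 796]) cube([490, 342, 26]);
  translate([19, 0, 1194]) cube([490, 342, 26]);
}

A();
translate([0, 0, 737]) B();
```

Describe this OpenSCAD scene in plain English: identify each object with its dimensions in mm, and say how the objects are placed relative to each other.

A is a table with a 1390×824 mm rectangular top, 27 mm thick, top surface at z = 737 mm, supported by four round legs of 88 mm diameter, each leg's bounding box inset 39 mm from the nearest pair of top edges, running from the floor.

B is a bookshelf 528 mm wide overall, 342 mm deep and 1295 mm tall. The two sides are 19 mm thick vertical panels. 4 horizontal shelves of 26 mm thickness span between the inner faces of the sides; the lowest shelf sits on the floor and shelves are stacked with a clear vertical gap of 372 mm between each pair.

The bookshelf is on top of the table.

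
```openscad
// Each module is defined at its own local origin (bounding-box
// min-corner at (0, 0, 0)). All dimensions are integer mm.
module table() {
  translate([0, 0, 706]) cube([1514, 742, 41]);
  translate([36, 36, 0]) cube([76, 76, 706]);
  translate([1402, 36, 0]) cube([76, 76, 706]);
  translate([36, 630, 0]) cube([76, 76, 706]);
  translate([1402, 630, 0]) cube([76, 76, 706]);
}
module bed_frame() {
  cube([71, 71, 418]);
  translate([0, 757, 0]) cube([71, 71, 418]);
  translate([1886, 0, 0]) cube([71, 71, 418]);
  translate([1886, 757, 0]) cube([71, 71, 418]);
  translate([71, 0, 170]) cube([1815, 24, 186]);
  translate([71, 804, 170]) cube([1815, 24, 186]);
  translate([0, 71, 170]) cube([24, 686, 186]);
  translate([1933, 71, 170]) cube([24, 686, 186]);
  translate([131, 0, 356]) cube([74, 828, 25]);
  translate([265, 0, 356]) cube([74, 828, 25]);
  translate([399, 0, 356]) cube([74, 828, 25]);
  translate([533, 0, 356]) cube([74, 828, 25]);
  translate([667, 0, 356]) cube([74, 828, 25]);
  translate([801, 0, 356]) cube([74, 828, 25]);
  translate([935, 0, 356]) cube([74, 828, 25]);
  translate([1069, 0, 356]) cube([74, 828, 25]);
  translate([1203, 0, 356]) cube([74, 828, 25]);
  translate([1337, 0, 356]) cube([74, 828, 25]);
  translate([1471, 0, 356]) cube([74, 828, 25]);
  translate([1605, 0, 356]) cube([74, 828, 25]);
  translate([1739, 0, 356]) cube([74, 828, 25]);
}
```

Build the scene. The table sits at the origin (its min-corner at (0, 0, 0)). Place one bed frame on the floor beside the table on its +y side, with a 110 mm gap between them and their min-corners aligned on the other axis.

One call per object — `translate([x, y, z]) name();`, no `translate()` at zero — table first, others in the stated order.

table();
translate([0, 852, 0]) bed_frame();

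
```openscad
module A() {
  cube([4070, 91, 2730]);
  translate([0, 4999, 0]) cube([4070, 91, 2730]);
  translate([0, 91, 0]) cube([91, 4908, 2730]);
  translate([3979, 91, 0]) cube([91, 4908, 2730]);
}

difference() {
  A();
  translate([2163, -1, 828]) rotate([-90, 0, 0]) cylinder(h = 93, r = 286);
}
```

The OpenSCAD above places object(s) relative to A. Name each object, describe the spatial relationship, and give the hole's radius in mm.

The subtracted cylinder has r = 286 mm.

A is a house frame. The house frame has a circular hole through its front wall. The hole's radius is 286 mm.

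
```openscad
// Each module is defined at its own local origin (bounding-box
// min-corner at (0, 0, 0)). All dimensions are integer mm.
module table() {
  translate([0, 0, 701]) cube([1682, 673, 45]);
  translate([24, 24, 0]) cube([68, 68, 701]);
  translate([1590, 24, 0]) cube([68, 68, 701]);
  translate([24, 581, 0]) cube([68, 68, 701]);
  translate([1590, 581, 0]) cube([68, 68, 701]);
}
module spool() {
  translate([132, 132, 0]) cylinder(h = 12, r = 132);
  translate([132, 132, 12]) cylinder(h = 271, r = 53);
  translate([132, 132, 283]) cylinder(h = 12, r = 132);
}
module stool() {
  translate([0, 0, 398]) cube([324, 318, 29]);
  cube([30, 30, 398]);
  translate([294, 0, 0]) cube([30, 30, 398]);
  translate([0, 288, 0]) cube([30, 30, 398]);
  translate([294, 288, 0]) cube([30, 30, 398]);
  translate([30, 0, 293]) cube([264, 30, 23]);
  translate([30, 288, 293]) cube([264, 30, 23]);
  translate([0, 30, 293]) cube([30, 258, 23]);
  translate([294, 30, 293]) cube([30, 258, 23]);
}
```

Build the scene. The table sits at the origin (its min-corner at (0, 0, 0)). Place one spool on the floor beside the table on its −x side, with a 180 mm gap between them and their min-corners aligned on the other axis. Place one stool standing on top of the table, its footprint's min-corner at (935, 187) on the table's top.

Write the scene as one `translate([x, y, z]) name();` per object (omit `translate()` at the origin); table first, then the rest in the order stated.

table();
translate([-444, 0, 0]) spool();
translate([935, 187, 746]) stool();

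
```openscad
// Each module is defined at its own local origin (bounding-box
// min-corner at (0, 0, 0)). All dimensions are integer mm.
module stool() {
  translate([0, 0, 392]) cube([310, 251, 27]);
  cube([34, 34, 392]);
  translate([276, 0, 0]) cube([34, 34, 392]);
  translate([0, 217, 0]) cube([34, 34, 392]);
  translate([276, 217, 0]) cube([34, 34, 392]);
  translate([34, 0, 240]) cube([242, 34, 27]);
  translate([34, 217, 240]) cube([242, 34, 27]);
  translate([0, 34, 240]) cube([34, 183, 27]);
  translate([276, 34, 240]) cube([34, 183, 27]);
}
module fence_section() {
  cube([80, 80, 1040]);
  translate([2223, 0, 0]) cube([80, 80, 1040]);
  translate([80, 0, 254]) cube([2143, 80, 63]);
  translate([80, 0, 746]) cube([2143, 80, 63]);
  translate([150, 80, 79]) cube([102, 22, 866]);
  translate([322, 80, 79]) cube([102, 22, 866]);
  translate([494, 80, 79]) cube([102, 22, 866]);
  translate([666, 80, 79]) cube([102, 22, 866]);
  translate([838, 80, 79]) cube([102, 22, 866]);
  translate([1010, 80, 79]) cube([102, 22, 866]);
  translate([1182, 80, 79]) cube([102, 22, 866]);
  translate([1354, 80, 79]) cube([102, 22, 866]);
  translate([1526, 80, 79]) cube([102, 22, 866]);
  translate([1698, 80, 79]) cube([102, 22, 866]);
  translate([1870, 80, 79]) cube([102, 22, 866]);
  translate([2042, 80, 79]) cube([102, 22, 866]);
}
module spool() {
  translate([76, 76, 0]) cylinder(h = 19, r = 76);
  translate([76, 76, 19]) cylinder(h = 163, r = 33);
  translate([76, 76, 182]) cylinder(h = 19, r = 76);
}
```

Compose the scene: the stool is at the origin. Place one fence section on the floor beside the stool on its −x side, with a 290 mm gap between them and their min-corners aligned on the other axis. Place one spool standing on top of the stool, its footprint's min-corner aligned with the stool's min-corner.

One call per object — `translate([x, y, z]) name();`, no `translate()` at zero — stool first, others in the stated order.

stool();
translate([-2593, 0, 0]) fence_section();
translate([0, 0, 419]) spool();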